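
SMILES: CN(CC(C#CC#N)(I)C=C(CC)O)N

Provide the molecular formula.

C10H14IN3O

Heavy atoms from the SMILES: 10 C, 1 I, 3 N, 1 O.
Implicit hydrogens by atom environment:
  5 × C: no H
  2 × C: 3 H each → 6
  2 × C: 2 H each → 4
  2 × N: no H
  1 × C: 1 H
  1 × I: no H
  1 × N: 2 H
  1 × O: 1 H
  Total hydrogens = 14.
Molecular formula: C10H14IN3O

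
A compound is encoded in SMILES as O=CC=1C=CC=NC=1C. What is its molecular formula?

C7H7NO

Heavy atoms from the SMILES: 7 C, 1 N, 1 O.
Implicit hydrogens by atom environment:
  3 × C (aromatic): 1 H each → 3
  2 × C (aromatic): no H
  1 × C: 3 H
  1 × C: 1 H
  1 × N (aromatic): no H
  1 × O: no H
  Total hydrogens = 7.
Molecular formula: C7H7NO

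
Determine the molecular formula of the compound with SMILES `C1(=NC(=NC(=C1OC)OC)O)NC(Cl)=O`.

C7H8ClN3O4

Heavy atoms from the SMILES: 7 C, 1 Cl, 3 N, 4 O.
Implicit hydrogens by atom environment:
  4 × C (aromatic): no H
  3 × O: no H
  2 × C: 3 H each → 6
  2 × N (aromatic): no H
  1 × C: no H
  1 × Cl: no H
  1 × N: 1 H
  1 × O: 1 H
  Total hydrogens = 8.
Molecular formula: C7H8ClN3O4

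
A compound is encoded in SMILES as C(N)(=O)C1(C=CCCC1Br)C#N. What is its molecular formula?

C8H9BrN2O

Heavy atoms from the SMILES: 1 Br, 8 C, 2 N, 1 O.
Implicit hydrogens by atom environment:
  3 × C: 1 H each → 3
  3 × C: no H
  2 × C: 2 H each → 4
  1 × Br: no H
  1 × N: 2 H
  1 × N: no H
  1 × O: no H
  Total hydrogens = 9.
Molecular formula: C8H9BrN2O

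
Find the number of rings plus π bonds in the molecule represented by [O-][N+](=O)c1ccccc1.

5

Molecular formula from the SMILES: C6H5NO2.
DoU = (2C + 2 + N − H − X)/2 = (2·6 + 2 + 1 − 5 − 0)/2 = 10/2 = 5.
(Structurally: 1 ring(s) + 4 π bond(s) = 5.)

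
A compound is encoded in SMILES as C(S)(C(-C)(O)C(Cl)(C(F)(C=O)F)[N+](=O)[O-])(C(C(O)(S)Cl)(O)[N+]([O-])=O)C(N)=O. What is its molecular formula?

C9H11Cl2F2N3O9S2

Heavy atoms from the SMILES: 9 C, 2 Cl, 2 F, 3 N, 9 O, 2 S.
Implicit hydrogens by atom environment:
  7 × C: no H
  4 × O: no H
  3 × O: 1 H each → 3
  2 × Cl: no H
  2 × F: no H
  2 × N (charge +1): no H
  2 × O (charge -1): no H
  2 × S: 1 H each → 2
  1 × C: 3 H
  1 × C: 1 H
  1 × N: 2 H
  Total hydrogens = 11.
Molecular formula: C9H11Cl2F2N3O9S2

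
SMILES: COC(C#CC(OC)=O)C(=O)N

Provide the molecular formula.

Heavy atoms from the SMILES: 7 C, 1 N, 4 O.
Implicit hydrogens by atom environment:
  4 × C: no H
  4 × O: no H
  2 × C: 3 H each → 6
  1 × C: 1 H
  1 × N: 2 H
  Total hydrogens = 9.
Molecular formula: C7H9NO4

C7H9NO4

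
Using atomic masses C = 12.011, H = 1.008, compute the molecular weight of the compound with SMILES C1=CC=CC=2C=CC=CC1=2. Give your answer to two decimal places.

Molecular formula: C10H8.
M = 10×12.011 + 8×1.008 = 128.17 g/mol.

128.17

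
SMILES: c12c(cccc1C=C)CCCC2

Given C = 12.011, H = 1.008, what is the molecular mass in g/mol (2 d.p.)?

Molecular formula: C12H14.
M = 12×12.011 + 14×1.008 = 158.24 g/mol.

158.24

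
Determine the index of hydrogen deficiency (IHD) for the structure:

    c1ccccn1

Molecular formula from the SMILES: C5H5N.
DoU = (2C + 2 + N − H − X)/2 = (2·5 + 2 + 1 − 5 − 0)/2 = 8/2 = 4.
(Structurally: 1 ring(s) + 3 π bond(s) = 4.)

4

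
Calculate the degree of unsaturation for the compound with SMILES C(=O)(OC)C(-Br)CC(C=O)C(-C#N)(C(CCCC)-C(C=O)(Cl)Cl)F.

Molecular formula from the SMILES: C15H19BrCl2FNO4.
DoU = (2C + 2 + N − H − X)/2 = (2·15 + 2 + 1 − 19 − 4)/2 = 10/2 = 5.
(Structurally: 0 ring(s) + 5 π bond(s) = 5.)

5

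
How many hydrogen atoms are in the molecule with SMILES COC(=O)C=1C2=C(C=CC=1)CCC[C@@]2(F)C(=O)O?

Hydrogens are implicit in SMILES; fill each atom to its normal valence:
  3 × C: 2 H each → 6
  3 × C (aromatic): 1 H each → 3
  3 × C (aromatic): no H
  3 × C: no H
  3 × O: no H
  1 × C: 3 H
  1 × F: no H
  1 × O: 1 H
  Total hydrogens = 13.

13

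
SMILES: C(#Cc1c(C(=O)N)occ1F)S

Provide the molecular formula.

C7H4FNO2S

Heavy atoms from the SMILES: 7 C, 1 F, 1 N, 2 O, 1 S.
Implicit hydrogens by atom environment:
  3 × C (aromatic): no H
  3 × C: no H
  1 × C (aromatic): 1 H
  1 × F: no H
  1 × N: 2 H
  1 × O (aromatic): no H
  1 × O: no H
  1 × S: 1 H
  Total hydrogens = 4.
Molecular formula: C7H4FNO2S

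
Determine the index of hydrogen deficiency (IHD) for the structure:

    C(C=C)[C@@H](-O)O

1

Molecular formula from the SMILES: C4H8O2.
DoU = (2C + 2 + N − H − X)/2 = (2·4 + 2 + 0 − 8 − 0)/2 = 2/2 = 1.
(Structurally: 0 ring(s) + 1 π bond(s) = 1.)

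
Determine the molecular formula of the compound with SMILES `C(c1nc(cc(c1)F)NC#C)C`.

Heavy atoms from the SMILES: 9 C, 1 F, 2 N.
Implicit hydrogens by atom environment:
  3 × C (aromatic): no H
  2 × C (aromatic): 1 H each → 2
  1 × C: 3 H
  1 × C: 2 H
  1 × C: 1 H
  1 × C: no H
  1 × F: no H
  1 × N: 1 H
  1 × N (aromatic): no H
  Total hydrogens = 9.
Molecular formula: C9H9FN2

C9H9FN2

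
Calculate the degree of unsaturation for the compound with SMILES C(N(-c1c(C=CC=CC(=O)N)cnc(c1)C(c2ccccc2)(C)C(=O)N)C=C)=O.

Molecular formula from the SMILES: C22H22N4O3.
DoU = (2C + 2 + N − H − X)/2 = (2·22 + 2 + 4 − 22 − 0)/2 = 28/2 = 14.
(Structurally: 2 ring(s) + 12 π bond(s) = 14.)

14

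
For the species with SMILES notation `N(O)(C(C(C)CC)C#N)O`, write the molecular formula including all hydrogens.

Heavy atoms from the SMILES: 6 C, 2 N, 2 O.
Implicit hydrogens by atom environment:
  2 × C: 3 H each → 6
  2 × C: 1 H each → 2
  2 × N: no H
  2 × O: 1 H each → 2
  1 × C: 2 H
  1 × C: no H
  Total hydrogens = 12.
Molecular formula: C6H12N2O2

C6H12N2O2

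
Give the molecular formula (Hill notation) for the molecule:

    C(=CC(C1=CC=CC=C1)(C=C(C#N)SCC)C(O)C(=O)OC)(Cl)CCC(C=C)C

Heavy atoms from the SMILES: 23 C, 1 Cl, 1 N, 3 O, 1 S.
Implicit hydrogens by atom environment:
  5 × C: 1 H each → 5
  5 × C (aromatic): 1 H each → 5
  5 × C: no H
  4 × C: 2 H each → 8
  3 × C: 3 H each → 9
  2 × O: no H
  1 × C (aromatic): no H
  1 × Cl: no H
  1 × N: no H
  1 × O: 1 H
  1 × S: no H
  Total hydrogens = 28.
Molecular formula: C23H28ClNO3S

C23H28ClNO3S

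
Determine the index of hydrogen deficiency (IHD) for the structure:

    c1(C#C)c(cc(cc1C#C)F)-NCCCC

8

Molecular formula from the SMILES: C14H14FN.
DoU = (2C + 2 + N − H − X)/2 = (2·14 + 2 + 1 − 14 − 1)/2 = 16/2 = 8.
(Structurally: 1 ring(s) + 7 π bond(s) = 8.)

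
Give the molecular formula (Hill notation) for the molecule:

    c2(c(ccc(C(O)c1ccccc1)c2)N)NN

C13H15N3O

Heavy atoms from the SMILES: 13 C, 3 N, 1 O.
Implicit hydrogens by atom environment:
  8 × C (aromatic): 1 H each → 8
  4 × C (aromatic): no H
  2 × N: 2 H each → 4
  1 × C: 1 H
  1 × N: 1 H
  1 × O: 1 H
  Total hydrogens = 15.
Molecular formula: C13H15N3O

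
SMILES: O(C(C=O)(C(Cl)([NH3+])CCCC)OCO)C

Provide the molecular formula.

C9H19ClNO4+

Heavy atoms from the SMILES: 9 C, 1 Cl, 1 N, 4 O.
Implicit hydrogens by atom environment:
  4 × C: 2 H each → 8
  3 × O: no H
  2 × C: 3 H each → 6
  2 × C: no H
  1 × C: 1 H
  1 × Cl: no H
  1 × N (charge +1): 3 H
  1 × O: 1 H
  Total hydrogens = 19.
Net charge +1.
Molecular formula: C9H19ClNO4+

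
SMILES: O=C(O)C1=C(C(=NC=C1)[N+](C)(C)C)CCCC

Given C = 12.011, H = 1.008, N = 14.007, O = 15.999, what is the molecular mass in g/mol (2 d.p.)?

Molecular formula: C13H21N2O2+.
M = 13×12.011 + 21×1.008 + 2×14.007 + 2×15.999 = 237.32 g/mol.

237.32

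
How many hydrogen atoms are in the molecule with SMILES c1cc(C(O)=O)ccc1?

Hydrogens are implicit in SMILES; fill each atom to its normal valence:
  5 × C (aromatic): 1 H each → 5
  1 × C (aromatic): no H
  1 × C: no H
  1 × O: 1 H
  1 × O: no H
  Total hydrogens = 6.

6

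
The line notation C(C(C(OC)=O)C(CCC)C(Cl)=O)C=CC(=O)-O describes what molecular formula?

Heavy atoms from the SMILES: 12 C, 1 Cl, 5 O.
Implicit hydrogens by atom environment:
  4 × C: 1 H each → 4
  4 × O: no H
  3 × C: 2 H each → 6
  3 × C: no H
  2 × C: 3 H each → 6
  1 × Cl: no H
  1 × O: 1 H
  Total hydrogens = 17.
Molecular formula: C12H17ClO5

C12H17ClO5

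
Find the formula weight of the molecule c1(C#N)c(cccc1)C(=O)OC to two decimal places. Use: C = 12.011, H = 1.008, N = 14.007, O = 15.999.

Molecular formula: C9H7NO2.
M = 9×12.011 + 7×1.008 + 1×14.007 + 2×15.999 = 161.16 g/mol.

161.16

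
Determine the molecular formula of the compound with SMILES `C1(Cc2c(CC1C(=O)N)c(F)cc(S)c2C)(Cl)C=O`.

Heavy atoms from the SMILES: 13 C, 1 Cl, 1 F, 1 N, 2 O, 1 S.
Implicit hydrogens by atom environment:
  5 × C (aromatic): no H
  2 × C: 2 H each → 4
  2 × C: 1 H each → 2
  2 × C: no H
  2 × O: no H
  1 × C: 3 H
  1 × C (aromatic): 1 H
  1 × Cl: no H
  1 × F: no H
  1 × N: 2 H
  1 × S: 1 H
  Total hydrogens = 13.
Molecular formula: C13H13ClFNO2S

C13H13ClFNO2S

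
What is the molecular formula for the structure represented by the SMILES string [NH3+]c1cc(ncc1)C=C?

C7H9N2+

Heavy atoms from the SMILES: 7 C, 2 N.
Implicit hydrogens by atom environment:
  3 × C (aromatic): 1 H each → 3
  2 × C (aromatic): no H
  1 × C: 2 H
  1 × C: 1 H
  1 × N (charge +1): 3 H
  1 × N (aromatic): no H
  Total hydrogens = 9.
Net charge +1.
Molecular formula: C7H9N2+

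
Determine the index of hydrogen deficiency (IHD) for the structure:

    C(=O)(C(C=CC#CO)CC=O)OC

5

Molecular formula from the SMILES: C9H10O4.
DoU = (2C + 2 + N − H − X)/2 = (2·9 + 2 + 0 − 10 − 0)/2 = 10/2 = 5.
(Structurally: 0 ring(s) + 5 π bond(s) = 5.)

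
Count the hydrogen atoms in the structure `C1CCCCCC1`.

Hydrogens are implicit in SMILES; fill each atom to its normal valence:
  7 × C: 2 H each → 14
  Total hydrogens = 14.

14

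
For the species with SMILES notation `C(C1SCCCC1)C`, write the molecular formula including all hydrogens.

C7H14S

Heavy atoms from the SMILES: 7 C, 1 S.
Implicit hydrogens by atom environment:
  5 × C: 2 H each → 10
  1 × C: 3 H
  1 × C: 1 H
  1 × S: no H
  Total hydrogens = 14.
Molecular formula: C7H14S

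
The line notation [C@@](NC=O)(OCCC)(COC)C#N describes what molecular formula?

Heavy atoms from the SMILES: 8 C, 2 N, 3 O.
Implicit hydrogens by atom environment:
  3 × C: 2 H each → 6
  3 × O: no H
  2 × C: 3 H each → 6
  2 × C: no H
  1 × C: 1 H
  1 × N: 1 H
  1 × N: no H
  Total hydrogens = 14.
Molecular formula: C8H14N2O3

C8H14N2O3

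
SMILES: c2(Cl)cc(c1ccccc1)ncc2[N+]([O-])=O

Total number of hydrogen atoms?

7

Hydrogens are implicit in SMILES; fill each atom to its normal valence:
  7 × C (aromatic): 1 H each → 7
  4 × C (aromatic): no H
  1 × Cl: no H
  1 × N (aromatic): no H
  1 × N (charge +1): no H
  1 × O: no H
  1 × O (charge -1): no H
  Total hydrogens = 7.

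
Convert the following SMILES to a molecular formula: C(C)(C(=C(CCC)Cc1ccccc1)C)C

Heavy atoms from the SMILES: 16 C.
Implicit hydrogens by atom environment:
  5 × C (aromatic): 1 H each → 5
  4 × C: 3 H each → 12
  3 × C: 2 H each → 6
  2 × C: no H
  1 × C: 1 H
  1 × C (aromatic): no H
  Total hydrogens = 24.
Molecular formula: C16H24

C16H24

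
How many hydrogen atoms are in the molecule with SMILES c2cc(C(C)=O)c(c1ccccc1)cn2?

Hydrogens are implicit in SMILES; fill each atom to its normal valence:
  8 × C (aromatic): 1 H each → 8
  3 × C (aromatic): no H
  1 × C: 3 H
  1 × C: no H
  1 × N (aromatic): no H
  1 × O: no H
  Total hydrogens = 11.

11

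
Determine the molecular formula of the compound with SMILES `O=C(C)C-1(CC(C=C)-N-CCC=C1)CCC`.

C14H23NO

Heavy atoms from the SMILES: 14 C, 1 N, 1 O.
Implicit hydrogens by atom environment:
  6 × C: 2 H each → 12
  4 × C: 1 H each → 4
  2 × C: 3 H each → 6
  2 × C: no H
  1 × N: 1 H
  1 × O: no H
  Total hydrogens = 23.
Molecular formula: C14H23NO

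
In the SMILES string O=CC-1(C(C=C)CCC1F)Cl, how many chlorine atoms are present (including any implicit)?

The symbol for chlorine appears 1 time in the SMILES.

1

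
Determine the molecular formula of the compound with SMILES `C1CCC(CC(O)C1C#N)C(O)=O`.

C9H13NO3

Heavy atoms from the SMILES: 9 C, 1 N, 3 O.
Implicit hydrogens by atom environment:
  4 × C: 2 H each → 8
  3 × C: 1 H each → 3
  2 × C: no H
  2 × O: 1 H each → 2
  1 × N: no H
  1 × O: no H
  Total hydrogens = 13.
Molecular formula: C9H13NO3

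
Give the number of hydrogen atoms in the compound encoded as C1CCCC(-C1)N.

13

Hydrogens are implicit in SMILES; fill each atom to its normal valence:
  5 × C: 2 H each → 10
  1 × C: 1 H
  1 × N: 2 H
  Total hydrogens = 13.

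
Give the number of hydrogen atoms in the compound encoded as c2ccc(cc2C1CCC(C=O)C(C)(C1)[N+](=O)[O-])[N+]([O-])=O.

Hydrogens are implicit in SMILES; fill each atom to its normal valence:
  4 × C (aromatic): 1 H each → 4
  3 × C: 2 H each → 6
  3 × C: 1 H each → 3
  3 × O: no H
  2 × C (aromatic): no H
  2 × N (charge +1): no H
  2 × O (charge -1): no H
  1 × C: 3 H
  1 × C: no H
  Total hydrogens = 16.

16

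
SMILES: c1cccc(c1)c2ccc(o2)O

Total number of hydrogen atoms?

Hydrogens are implicit in SMILES; fill each atom to its normal valence:
  7 × C (aromatic): 1 H each → 7
  3 × C (aromatic): no H
  1 × O: 1 H
  1 × O (aromatic): no H
  Total hydrogens = 8.

8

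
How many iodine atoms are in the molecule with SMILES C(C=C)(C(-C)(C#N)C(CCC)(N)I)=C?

The symbol for iodine appears 1 time in the SMILES.

1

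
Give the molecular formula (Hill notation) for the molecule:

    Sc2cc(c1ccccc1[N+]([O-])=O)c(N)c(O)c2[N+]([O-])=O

C12H9N3O5S

Heavy atoms from the SMILES: 12 C, 3 N, 5 O, 1 S.
Implicit hydrogens by atom environment:
  7 × C (aromatic): no H
  5 × C (aromatic): 1 H each → 5
  2 × N (charge +1): no H
  2 × O: no H
  2 × O (charge -1): no H
  1 × N: 2 H
  1 × O: 1 H
  1 × S: 1 H
  Total hydrogens = 9.
Molecular formula: C12H9N3O5S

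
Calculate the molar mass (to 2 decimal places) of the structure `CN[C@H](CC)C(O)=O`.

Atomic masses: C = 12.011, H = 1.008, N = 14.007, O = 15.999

Molecular formula: C5H11NO2.
M = 5×12.011 + 11×1.008 + 1×14.007 + 2×15.999 = 117.15 g/mol.

117.15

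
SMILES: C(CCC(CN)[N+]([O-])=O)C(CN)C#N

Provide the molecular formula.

Heavy atoms from the SMILES: 8 C, 4 N, 2 O.
Implicit hydrogens by atom environment:
  5 × C: 2 H each → 10
  2 × C: 1 H each → 2
  2 × N: 2 H each → 4
  1 × C: no H
  1 × N: no H
  1 × N (charge +1): no H
  1 × O: no H
  1 × O (charge -1): no H
  Total hydrogens = 16.
Molecular formula: C8H16N4O2

C8H16N4O2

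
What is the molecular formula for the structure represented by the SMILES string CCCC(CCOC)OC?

C8H18O2

Heavy atoms from the SMILES: 8 C, 2 O.
Implicit hydrogens by atom environment:
  4 × C: 2 H each → 8
  3 × C: 3 H each → 9
  2 × O: no H
  1 × C: 1 H
  Total hydrogens = 18.
Molecular formula: C8H18O2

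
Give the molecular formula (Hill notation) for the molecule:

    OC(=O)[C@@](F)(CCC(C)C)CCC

Heavy atoms from the SMILES: 10 C, 1 F, 2 O.
Implicit hydrogens by atom environment:
  4 × C: 2 H each → 8
  3 × C: 3 H each → 9
  2 × C: no H
  1 × C: 1 H
  1 × F: no H
  1 × O: 1 H
  1 × O: no H
  Total hydrogens = 19.
Molecular formula: C10H19FO2

C10H19FO2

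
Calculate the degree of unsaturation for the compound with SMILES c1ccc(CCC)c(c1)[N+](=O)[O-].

Molecular formula from the SMILES: C9H11NO2.
DoU = (2C + 2 + N − H − X)/2 = (2·9 + 2 + 1 − 11 − 0)/2 = 10/2 = 5.
(Structurally: 1 ring(s) + 4 π bond(s) = 5.)

5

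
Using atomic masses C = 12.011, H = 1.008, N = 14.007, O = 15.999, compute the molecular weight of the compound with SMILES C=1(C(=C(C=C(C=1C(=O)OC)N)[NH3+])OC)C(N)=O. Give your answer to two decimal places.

240.24

Molecular formula: C10H14N3O4+.
M = 10×12.011 + 14×1.008 + 3×14.007 + 4×15.999 = 240.24 g/mol.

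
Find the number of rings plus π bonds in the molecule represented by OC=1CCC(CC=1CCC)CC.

Molecular formula from the SMILES: C11H20O.
DoU = (2C + 2 + N − H − X)/2 = (2·11 + 2 + 0 − 20 − 0)/2 = 4/2 = 2.
(Structurally: 1 ring(s) + 1 π bond(s) = 2.)

2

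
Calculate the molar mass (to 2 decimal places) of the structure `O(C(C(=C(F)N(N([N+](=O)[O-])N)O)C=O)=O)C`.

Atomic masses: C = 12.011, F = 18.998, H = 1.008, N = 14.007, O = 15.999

238.13

Molecular formula: C5H7FN4O6.
M = 5×12.011 + 1×18.998 + 7×1.008 + 4×14.007 + 6×15.999 = 238.13 g/mol.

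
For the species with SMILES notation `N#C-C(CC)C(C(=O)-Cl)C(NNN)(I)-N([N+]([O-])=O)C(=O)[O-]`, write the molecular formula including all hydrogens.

C8H11ClIN6O5-

Heavy atoms from the SMILES: 8 C, 1 Cl, 1 I, 6 N, 5 O.
Implicit hydrogens by atom environment:
  4 × C: no H
  3 × O: no H
  2 × C: 1 H each → 2
  2 × N: 1 H each → 2
  2 × N: no H
  2 × O (charge -1): no H
  1 × C: 3 H
  1 × C: 2 H
  1 × Cl: no H
  1 × I: no H
  1 × N: 2 H
  1 × N (charge +1): no H
  Total hydrogens = 11.
Net charge -1.
Molecular formula: C8H11ClIN6O5-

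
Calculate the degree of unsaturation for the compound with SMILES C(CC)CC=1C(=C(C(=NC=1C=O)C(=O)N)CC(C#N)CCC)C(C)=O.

Molecular formula from the SMILES: C19H25N3O3.
DoU = (2C + 2 + N − H − X)/2 = (2·19 + 2 + 3 − 25 − 0)/2 = 18/2 = 9.
(Structurally: 1 ring(s) + 8 π bond(s) = 9.)

9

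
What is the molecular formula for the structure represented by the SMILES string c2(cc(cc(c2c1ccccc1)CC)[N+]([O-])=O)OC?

C15H15NO3

Heavy atoms from the SMILES: 15 C, 1 N, 3 O.
Implicit hydrogens by atom environment:
  7 × C (aromatic): 1 H each → 7
  5 × C (aromatic): no H
  2 × C: 3 H each → 6
  2 × O: no H
  1 × C: 2 H
  1 × N (charge +1): no H
  1 × O (charge -1): no H
  Total hydrogens = 15.
Molecular formula: C15H15NO3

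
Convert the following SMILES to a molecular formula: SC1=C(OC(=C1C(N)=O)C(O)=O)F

C6H4FNO4S

Heavy atoms from the SMILES: 6 C, 1 F, 1 N, 4 O, 1 S.
Implicit hydrogens by atom environment:
  4 × C (aromatic): no H
  2 × C: no H
  2 × O: no H
  1 × F: no H
  1 × N: 2 H
  1 × O: 1 H
  1 × O (aromatic): no H
  1 × S: 1 H
  Total hydrogens = 4.
Molecular formula: C6H4FNO4S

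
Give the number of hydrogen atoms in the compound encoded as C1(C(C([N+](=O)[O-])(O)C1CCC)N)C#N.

Hydrogens are implicit in SMILES; fill each atom to its normal valence:
  3 × C: 1 H each → 3
  2 × C: 2 H each → 4
  2 × C: no H
  1 × C: 3 H
  1 × N: 2 H
  1 × N: no H
  1 × N (charge +1): no H
  1 × O: 1 H
  1 × O: no H
  1 × O (charge -1): no H
  Total hydrogens = 13.

13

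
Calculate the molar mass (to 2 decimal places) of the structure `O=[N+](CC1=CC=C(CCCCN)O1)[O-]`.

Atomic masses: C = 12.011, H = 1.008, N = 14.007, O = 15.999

198.22

Molecular formula: C9H14N2O3.
M = 9×12.011 + 14×1.008 + 2×14.007 + 3×15.999 = 198.22 g/mol.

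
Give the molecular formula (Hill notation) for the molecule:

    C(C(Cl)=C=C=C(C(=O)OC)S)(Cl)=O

Heavy atoms from the SMILES: 7 C, 2 Cl, 3 O, 1 S.
Implicit hydrogens by atom environment:
  6 × C: no H
  3 × O: no H
  2 × Cl: no H
  1 × C: 3 H
  1 × S: 1 H
  Total hydrogens = 4.
Molecular formula: C7H4Cl2O3S

C7H4Cl2O3S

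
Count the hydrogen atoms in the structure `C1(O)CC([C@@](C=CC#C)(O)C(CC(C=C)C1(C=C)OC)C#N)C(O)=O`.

Hydrogens are implicit in SMILES; fill each atom to its normal valence:
  9 × C: 1 H each → 9
  5 × C: no H
  4 × C: 2 H each → 8
  3 × O: 1 H each → 3
  2 × O: no H
  1 × C: 3 H
  1 × N: no H
  Total hydrogens = 23.

23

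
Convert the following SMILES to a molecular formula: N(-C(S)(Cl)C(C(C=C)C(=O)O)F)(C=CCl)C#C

Heavy atoms from the SMILES: 10 C, 2 Cl, 1 F, 1 N, 2 O, 1 S.
Implicit hydrogens by atom environment:
  6 × C: 1 H each → 6
  3 × C: no H
  2 × Cl: no H
  1 × C: 2 H
  1 × F: no H
  1 × N: no H
  1 × O: 1 H
  1 × O: no H
  1 × S: 1 H
  Total hydrogens = 10.
Molecular formula: C10H10Cl2FNO2S

C10H10Cl2FNO2S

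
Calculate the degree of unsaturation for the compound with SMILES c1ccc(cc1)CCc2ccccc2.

8

Molecular formula from the SMILES: C14H14.
DoU = (2C + 2 + N − H − X)/2 = (2·14 + 2 + 0 − 14 − 0)/2 = 16/2 = 8.
(Structurally: 2 ring(s) + 6 π bond(s) = 8.)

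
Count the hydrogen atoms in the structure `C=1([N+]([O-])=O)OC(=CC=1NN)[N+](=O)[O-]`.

Hydrogens are implicit in SMILES; fill each atom to its normal valence:
  3 × C (aromatic): no H
  2 × N (charge +1): no H
  2 × O: no H
  2 × O (charge -1): no H
  1 × C (aromatic): 1 H
  1 × N: 2 H
  1 × N: 1 H
  1 × O (aromatic): no H
  Total hydrogens = 4.

4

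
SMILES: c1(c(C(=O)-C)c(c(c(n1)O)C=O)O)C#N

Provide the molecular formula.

Heavy atoms from the SMILES: 9 C, 2 N, 4 O.
Implicit hydrogens by atom environment:
  5 × C (aromatic): no H
  2 × C: no H
  2 × O: 1 H each → 2
  2 × O: no H
  1 × C: 3 H
  1 × C: 1 H
  1 × N (aromatic): no H
  1 × N: no H
  Total hydrogens = 6.
Molecular formula: C9H6N2O4

C9H6N2O4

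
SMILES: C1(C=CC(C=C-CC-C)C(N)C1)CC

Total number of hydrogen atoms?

23

Hydrogens are implicit in SMILES; fill each atom to its normal valence:
  7 × C: 1 H each → 7
  4 × C: 2 H each → 8
  2 × C: 3 H each → 6
  1 × N: 2 H
  Total hydrogens = 23.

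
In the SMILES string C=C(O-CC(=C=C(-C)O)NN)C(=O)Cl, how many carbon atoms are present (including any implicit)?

The symbol for carbon appears 8 times in the SMILES. (Cl is a single chlorine, not C + l.)

8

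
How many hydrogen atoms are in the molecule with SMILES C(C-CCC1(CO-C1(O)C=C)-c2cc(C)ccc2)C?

Hydrogens are implicit in SMILES; fill each atom to its normal valence:
  6 × C: 2 H each → 12
  4 × C (aromatic): 1 H each → 4
  2 × C: 3 H each → 6
  2 × C: no H
  2 × C (aromatic): no H
  1 × C: 1 H
  1 × O: 1 H
  1 × O: no H
  Total hydrogens = 24.

24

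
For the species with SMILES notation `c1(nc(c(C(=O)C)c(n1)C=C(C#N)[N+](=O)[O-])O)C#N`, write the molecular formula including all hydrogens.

C10H5N5O4

Heavy atoms from the SMILES: 10 C, 5 N, 4 O.
Implicit hydrogens by atom environment:
  4 × C (aromatic): no H
  4 × C: no H
  2 × N (aromatic): no H
  2 × N: no H
  2 × O: no H
  1 × C: 3 H
  1 × C: 1 H
  1 × N (charge +1): no H
  1 × O: 1 H
  1 × O (charge -1): no H
  Total hydrogens = 5.
Molecular formula: C10H5N5O4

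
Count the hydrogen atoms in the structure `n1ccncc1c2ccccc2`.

Hydrogens are implicit in SMILES; fill each atom to its normal valence:
  8 × C (aromatic): 1 H each → 8
  2 × C (aromatic): no H
  2 × N (aromatic): no H
  Total hydrogens = 8.

8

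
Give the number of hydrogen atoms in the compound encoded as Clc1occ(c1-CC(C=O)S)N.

Hydrogens are implicit in SMILES; fill each atom to its normal valence:
  3 × C (aromatic): no H
  2 × C: 1 H each → 2
  1 × C: 2 H
  1 × C (aromatic): 1 H
  1 × Cl: no H
  1 × N: 2 H
  1 × O (aromatic): no H
  1 × O: no H
  1 × S: 1 H
  Total hydrogens = 8.

8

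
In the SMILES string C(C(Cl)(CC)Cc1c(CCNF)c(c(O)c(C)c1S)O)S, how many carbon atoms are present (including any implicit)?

14

The symbol for carbon appears 14 times in the SMILES. Lowercase c denotes aromatic carbon and counts toward C.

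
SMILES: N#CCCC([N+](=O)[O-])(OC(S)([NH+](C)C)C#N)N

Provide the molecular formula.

C8H14N5O3S+

Heavy atoms from the SMILES: 8 C, 5 N, 3 O, 1 S.
Implicit hydrogens by atom environment:
  4 × C: no H
  2 × C: 3 H each → 6
  2 × C: 2 H each → 4
  2 × N: no H
  2 × O: no H
  1 × N: 2 H
  1 × N (charge +1): 1 H
  1 × N (charge +1): no H
  1 × O (charge -1): no H
  1 × S: 1 H
  Total hydrogens = 14.
Net charge +1.
Molecular formula: C8H14N5O3S+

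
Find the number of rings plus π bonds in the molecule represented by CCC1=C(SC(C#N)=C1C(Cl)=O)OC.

Molecular formula from the SMILES: C9H8ClNO2S.
DoU = (2C + 2 + N − H − X)/2 = (2·9 + 2 + 1 − 8 − 1)/2 = 12/2 = 6.
(Structurally: 1 ring(s) + 5 π bond(s) = 6.)

6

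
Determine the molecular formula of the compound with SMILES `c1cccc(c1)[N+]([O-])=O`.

C6H5NO2

Heavy atoms from the SMILES: 6 C, 1 N, 2 O.
Implicit hydrogens by atom environment:
  5 × C (aromatic): 1 H each → 5
  1 × C (aromatic): no H
  1 × N (charge +1): no H
  1 × O: no H
  1 × O (charge -1): no H
  Total hydrogens = 5.
Molecular formula: C6H5NO2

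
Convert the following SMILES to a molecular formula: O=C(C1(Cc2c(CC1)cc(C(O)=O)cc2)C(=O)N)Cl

C13H12ClNO4

Heavy atoms from the SMILES: 13 C, 1 Cl, 1 N, 4 O.
Implicit hydrogens by atom environment:
  4 × C: no H
  3 × C: 2 H each → 6
  3 × C (aromatic): 1 H each → 3
  3 × C (aromatic): no H
  3 × O: no H
  1 × Cl: no H
  1 × N: 2 H
  1 × O: 1 H
  Total hydrogens = 12.
Molecular formula: C13H12ClNO4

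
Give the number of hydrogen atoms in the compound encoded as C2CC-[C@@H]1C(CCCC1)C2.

18

Hydrogens are implicit in SMILES; fill each atom to its normal valence:
  8 × C: 2 H each → 16
  2 × C: 1 H each → 2
  Total hydrogens = 18.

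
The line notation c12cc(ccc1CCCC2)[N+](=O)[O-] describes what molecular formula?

C10H11NO2

Heavy atoms from the SMILES: 10 C, 1 N, 2 O.
Implicit hydrogens by atom environment:
  4 × C: 2 H each → 8
  3 × C (aromatic): 1 H each → 3
  3 × C (aromatic): no H
  1 × N (charge +1): no H
  1 × O: no H
  1 × O (charge -1): no H
  Total hydrogens = 11.
Molecular formula: C10H11NO2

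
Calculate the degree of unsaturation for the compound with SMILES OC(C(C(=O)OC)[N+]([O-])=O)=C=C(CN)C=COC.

Molecular formula from the SMILES: C10H14N2O6.
DoU = (2C + 2 + N − H − X)/2 = (2·10 + 2 + 2 − 14 − 0)/2 = 10/2 = 5.
(Structurally: 0 ring(s) + 5 π bond(s) = 5.)

5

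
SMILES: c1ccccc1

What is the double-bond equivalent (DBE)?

4

Molecular formula from the SMILES: C6H6.
DoU = (2C + 2 + N − H − X)/2 = (2·6 + 2 + 0 − 6 − 0)/2 = 8/2 = 4.
(Structurally: 1 ring(s) + 3 π bond(s) = 4.)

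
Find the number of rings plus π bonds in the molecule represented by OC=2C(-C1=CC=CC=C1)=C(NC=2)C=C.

Molecular formula from the SMILES: C12H11NO.
DoU = (2C + 2 + N − H − X)/2 = (2·12 + 2 + 1 − 11 − 0)/2 = 16/2 = 8.
(Structurally: 2 ring(s) + 6 π bond(s) = 8.)

8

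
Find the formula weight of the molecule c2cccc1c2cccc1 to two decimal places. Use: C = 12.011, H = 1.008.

128.17

Molecular formula: C10H8.
M = 10×12.011 + 8×1.008 = 128.17 g/mol.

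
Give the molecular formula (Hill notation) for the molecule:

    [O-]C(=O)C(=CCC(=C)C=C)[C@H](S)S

C9H11O2S2-

Heavy atoms from the SMILES: 9 C, 2 O, 2 S.
Implicit hydrogens by atom environment:
  3 × C: 2 H each → 6
  3 × C: 1 H each → 3
  3 × C: no H
  2 × S: 1 H each → 2
  1 × O: no H
  1 × O (charge -1): no H
  Total hydrogens = 11.
Net charge -1.
Molecular formula: C9H11O2S2-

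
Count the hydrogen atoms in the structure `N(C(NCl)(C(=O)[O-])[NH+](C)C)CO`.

Hydrogens are implicit in SMILES; fill each atom to its normal valence:
  2 × C: 3 H each → 6
  2 × C: no H
  2 × N: 1 H each → 2
  1 × C: 2 H
  1 × Cl: no H
  1 × N (charge +1): 1 H
  1 × O: 1 H
  1 × O: no H
  1 × O (charge -1): no H
  Total hydrogens = 12.

12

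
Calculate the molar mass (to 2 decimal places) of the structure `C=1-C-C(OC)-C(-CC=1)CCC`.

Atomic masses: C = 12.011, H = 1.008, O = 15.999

154.25

Molecular formula: C10H18O.
M = 10×12.011 + 18×1.008 + 1×15.999 = 154.25 g/mol.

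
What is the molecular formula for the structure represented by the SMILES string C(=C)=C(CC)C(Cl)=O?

C6H7ClO

Heavy atoms from the SMILES: 6 C, 1 Cl, 1 O.
Implicit hydrogens by atom environment:
  3 × C: no H
  2 × C: 2 H each → 4
  1 × C: 3 H
  1 × Cl: no H
  1 × O: no H
  Total hydrogens = 7.
Molecular formula: C6H7ClO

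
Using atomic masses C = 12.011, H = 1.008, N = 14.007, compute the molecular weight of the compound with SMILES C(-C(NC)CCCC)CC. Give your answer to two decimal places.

Molecular formula: C9H21N.
M = 9×12.011 + 21×1.008 + 1×14.007 = 143.27 g/mol.

143.27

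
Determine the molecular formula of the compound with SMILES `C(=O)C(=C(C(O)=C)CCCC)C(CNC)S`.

C12H21NO2S

Heavy atoms from the SMILES: 12 C, 1 N, 2 O, 1 S.
Implicit hydrogens by atom environment:
  5 × C: 2 H each → 10
  3 × C: no H
  2 × C: 3 H each → 6
  2 × C: 1 H each → 2
  1 × N: 1 H
  1 × O: 1 H
  1 × O: no H
  1 × S: 1 H
  Total hydrogens = 21.
Molecular formula: C12H21NO2S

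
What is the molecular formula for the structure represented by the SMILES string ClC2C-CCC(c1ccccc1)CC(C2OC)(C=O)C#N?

C17H20ClNO2

Heavy atoms from the SMILES: 17 C, 1 Cl, 1 N, 2 O.
Implicit hydrogens by atom environment:
  5 × C (aromatic): 1 H each → 5
  4 × C: 2 H each → 8
  4 × C: 1 H each → 4
  2 × C: no H
  2 × O: no H
  1 × C: 3 H
  1 × C (aromatic): no H
  1 × Cl: no H
  1 × N: no H
  Total hydrogens = 20.
Molecular formula: C17H20ClNO2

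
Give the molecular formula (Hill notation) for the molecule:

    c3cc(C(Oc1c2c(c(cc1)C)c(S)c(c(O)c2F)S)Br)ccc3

C18H14BrFO2S2

Heavy atoms from the SMILES: 1 Br, 18 C, 1 F, 2 O, 2 S.
Implicit hydrogens by atom environment:
  9 × C (aromatic): no H
  7 × C (aromatic): 1 H each → 7
  2 × S: 1 H each → 2
  1 × Br: no H
  1 × C: 3 H
  1 × C: 1 H
  1 × F: no H
  1 × O: 1 H
  1 × O: no H
  Total hydrogens = 14.
Molecular formula: C18H14BrFO2S2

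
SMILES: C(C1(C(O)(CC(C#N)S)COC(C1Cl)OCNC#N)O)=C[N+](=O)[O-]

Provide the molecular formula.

Heavy atoms from the SMILES: 12 C, 1 Cl, 4 N, 6 O, 1 S.
Implicit hydrogens by atom environment:
  5 × C: 1 H each → 5
  4 × C: no H
  3 × C: 2 H each → 6
  3 × O: no H
  2 × N: no H
  2 × O: 1 H each → 2
  1 × Cl: no H
  1 × N: 1 H
  1 × N (charge +1): no H
  1 × O (charge -1): no H
  1 × S: 1 H
  Total hydrogens = 15.
Molecular formula: C12H15ClN4O6S

C12H15ClN4O6S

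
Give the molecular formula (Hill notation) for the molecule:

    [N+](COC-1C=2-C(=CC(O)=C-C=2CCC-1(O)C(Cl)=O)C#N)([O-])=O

Heavy atoms from the SMILES: 13 C, 1 Cl, 2 N, 6 O.
Implicit hydrogens by atom environment:
  4 × C (aromatic): no H
  3 × C: 2 H each → 6
  3 × C: no H
  3 × O: no H
  2 × C (aromatic): 1 H each → 2
  2 × O: 1 H each → 2
  1 × C: 1 H
  1 × Cl: no H
  1 × N: no H
  1 × N (charge +1): no H
  1 × O (charge -1): no H
  Total hydrogens = 11.
Molecular formula: C13H11ClN2O6

C13H11ClN2O6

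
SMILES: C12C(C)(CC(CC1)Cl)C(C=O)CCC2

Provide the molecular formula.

Heavy atoms from the SMILES: 12 C, 1 Cl, 1 O.
Implicit hydrogens by atom environment:
  6 × C: 2 H each → 12
  4 × C: 1 H each → 4
  1 × C: 3 H
  1 × C: no H
  1 × Cl: no H
  1 × O: no H
  Total hydrogens = 19.
Molecular formula: C12H19ClO

C12H19ClO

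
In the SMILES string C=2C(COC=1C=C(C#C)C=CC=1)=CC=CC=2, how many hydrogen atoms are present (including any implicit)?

12

Hydrogens are implicit in SMILES; fill each atom to its normal valence:
  9 × C (aromatic): 1 H each → 9
  3 × C (aromatic): no H
  1 × C: 2 H
  1 × C: 1 H
  1 × C: no H
  1 × O: no H
  Total hydrogens = 12.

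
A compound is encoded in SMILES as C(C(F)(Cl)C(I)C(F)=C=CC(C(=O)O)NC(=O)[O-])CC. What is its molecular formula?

Heavy atoms from the SMILES: 11 C, 1 Cl, 2 F, 1 I, 1 N, 4 O.
Implicit hydrogens by atom environment:
  5 × C: no H
  3 × C: 1 H each → 3
  2 × C: 2 H each → 4
  2 × F: no H
  2 × O: no H
  1 × C: 3 H
  1 × Cl: no H
  1 × I: no H
  1 × N: 1 H
  1 × O: 1 H
  1 × O (charge -1): no H
  Total hydrogens = 12.
Net charge -1.
Molecular formula: C11H12ClF2INO4-

C11H12ClF2INO4-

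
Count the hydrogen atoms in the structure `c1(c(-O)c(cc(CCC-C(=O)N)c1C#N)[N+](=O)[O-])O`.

Hydrogens are implicit in SMILES; fill each atom to its normal valence:
  5 × C (aromatic): no H
  3 × C: 2 H each → 6
  2 × C: no H
  2 × O: 1 H each → 2
  2 × O: no H
  1 × C (aromatic): 1 H
  1 × N: 2 H
  1 × N (charge +1): no H
  1 × N: no H
  1 × O (charge -1): no H
  Total hydrogens = 11.

11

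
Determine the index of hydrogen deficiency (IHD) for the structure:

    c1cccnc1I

Molecular formula from the SMILES: C5H4IN.
DoU = (2C + 2 + N − H − X)/2 = (2·5 + 2 + 1 − 4 − 1)/2 = 8/2 = 4.
(Structurally: 1 ring(s) + 3 π bond(s) = 4.)

4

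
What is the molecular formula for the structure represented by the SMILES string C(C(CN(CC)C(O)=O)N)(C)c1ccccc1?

Heavy atoms from the SMILES: 13 C, 2 N, 2 O.
Implicit hydrogens by atom environment:
  5 × C (aromatic): 1 H each → 5
  2 × C: 3 H each → 6
  2 × C: 2 H each → 4
  2 × C: 1 H each → 2
  1 × C (aromatic): no H
  1 × C: no H
  1 × N: 2 H
  1 × N: no H
  1 × O: 1 H
  1 × O: no H
  Total hydrogens = 20.
Molecular formula: C13H20N2O2

C13H20N2O2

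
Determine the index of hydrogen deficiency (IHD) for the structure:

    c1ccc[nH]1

Molecular formula from the SMILES: C4H5N.
DoU = (2C + 2 + N − H − X)/2 = (2·4 + 2 + 1 − 5 − 0)/2 = 6/2 = 3.
(Structurally: 1 ring(s) + 2 π bond(s) = 3.)

3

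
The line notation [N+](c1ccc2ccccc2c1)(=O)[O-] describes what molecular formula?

C10H7NO2

Heavy atoms from the SMILES: 10 C, 1 N, 2 O.
Implicit hydrogens by atom environment:
  7 × C (aromatic): 1 H each → 7
  3 × C (aromatic): no H
  1 × N (charge +1): no H
  1 × O: no H
  1 × O (charge -1): no H
  Total hydrogens = 7.
Molecular formula: C10H7NO2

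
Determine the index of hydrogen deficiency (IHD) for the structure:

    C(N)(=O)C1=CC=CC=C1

Molecular formula from the SMILES: C7H7NO.
DoU = (2C + 2 + N − H − X)/2 = (2·7 + 2 + 1 − 7 − 0)/2 = 10/2 = 5.
(Structurally: 1 ring(s) + 4 π bond(s) = 5.)

5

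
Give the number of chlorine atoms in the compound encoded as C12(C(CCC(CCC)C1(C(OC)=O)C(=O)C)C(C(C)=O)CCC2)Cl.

The symbol for chlorine appears 1 time in the SMILES.

1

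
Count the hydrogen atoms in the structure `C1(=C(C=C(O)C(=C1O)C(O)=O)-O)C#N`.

Hydrogens are implicit in SMILES; fill each atom to its normal valence:
  5 × C (aromatic): no H
  4 × O: 1 H each → 4
  2 × C: no H
  1 × C (aromatic): 1 H
  1 × N: no H
  1 × O: no H
  Total hydrogens = 5.

5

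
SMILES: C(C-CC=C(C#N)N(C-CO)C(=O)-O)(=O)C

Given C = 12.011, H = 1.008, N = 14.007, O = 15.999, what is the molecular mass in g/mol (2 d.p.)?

226.23

Molecular formula: C10H14N2O4.
M = 10×12.011 + 14×1.008 + 2×14.007 + 4×15.999 = 226.23 g/mol.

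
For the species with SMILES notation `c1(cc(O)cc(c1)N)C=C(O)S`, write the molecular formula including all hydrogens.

C8H9NO2S

Heavy atoms from the SMILES: 8 C, 1 N, 2 O, 1 S.
Implicit hydrogens by atom environment:
  3 × C (aromatic): 1 H each → 3
  3 × C (aromatic): no H
  2 × O: 1 H each → 2
  1 × C: 1 H
  1 × C: no H
  1 × N: 2 H
  1 × S: 1 H
  Total hydrogens = 9.
Molecular formula: C8H9NO2S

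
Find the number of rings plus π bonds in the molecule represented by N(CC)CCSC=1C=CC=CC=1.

4

Molecular formula from the SMILES: C10H15NS.
DoU = (2C + 2 + N − H − X)/2 = (2·10 + 2 + 1 − 15 − 0)/2 = 8/2 = 4.
(Structurally: 1 ring(s) + 3 π bond(s) = 4.)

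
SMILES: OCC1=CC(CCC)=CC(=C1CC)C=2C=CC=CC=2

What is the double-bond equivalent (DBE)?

Molecular formula from the SMILES: C18H22O.
DoU = (2C + 2 + N − H − X)/2 = (2·18 + 2 + 0 − 22 − 0)/2 = 16/2 = 8.
(Structurally: 2 ring(s) + 6 π bond(s) = 8.)

8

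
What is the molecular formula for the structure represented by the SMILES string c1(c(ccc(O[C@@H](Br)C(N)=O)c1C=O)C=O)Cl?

C10H7BrClNO4

Heavy atoms from the SMILES: 1 Br, 10 C, 1 Cl, 1 N, 4 O.
Implicit hydrogens by atom environment:
  4 × C (aromatic): no H
  4 × O: no H
  3 × C: 1 H each → 3
  2 × C (aromatic): 1 H each → 2
  1 × Br: no H
  1 × C: no H
  1 × Cl: no H
  1 × N: 2 H
  Total hydrogens = 7.
Molecular formula: C10H7BrClNO4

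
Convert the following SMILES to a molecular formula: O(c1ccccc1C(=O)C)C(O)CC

Heavy atoms from the SMILES: 11 C, 3 O.
Implicit hydrogens by atom environment:
  4 × C (aromatic): 1 H each → 4
  2 × C: 3 H each → 6
  2 × C (aromatic): no H
  2 × O: no H
  1 × C: 2 H
  1 × C: 1 H
  1 × C: no H
  1 × O: 1 H
  Total hydrogens = 14.
Molecular formula: C11H14O3

C11H14O3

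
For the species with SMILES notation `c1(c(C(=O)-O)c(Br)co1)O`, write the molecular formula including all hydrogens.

C5H3BrO4

Heavy atoms from the SMILES: 1 Br, 5 C, 4 O.
Implicit hydrogens by atom environment:
  3 × C (aromatic): no H
  2 × O: 1 H each → 2
  1 × Br: no H
  1 × C (aromatic): 1 H
  1 × C: no H
  1 × O (aromatic): no H
  1 × O: no H
  Total hydrogens = 3.
Molecular formula: C5H3BrO4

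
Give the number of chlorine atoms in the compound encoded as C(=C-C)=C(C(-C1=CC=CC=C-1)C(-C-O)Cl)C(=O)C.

The symbol for chlorine appears 1 time in the SMILES.

1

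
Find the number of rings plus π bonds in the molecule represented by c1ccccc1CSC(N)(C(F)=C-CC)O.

Molecular formula from the SMILES: C12H16FNOS.
DoU = (2C + 2 + N − H − X)/2 = (2·12 + 2 + 1 − 16 − 1)/2 = 10/2 = 5.
(Structurally: 1 ring(s) + 4 π bond(s) = 5.)

5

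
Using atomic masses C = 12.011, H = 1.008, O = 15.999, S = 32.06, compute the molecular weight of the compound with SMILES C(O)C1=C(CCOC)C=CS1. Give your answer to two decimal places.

Molecular formula: C8H12O2S.
M = 8×12.011 + 12×1.008 + 2×15.999 + 1×32.06 = 172.24 g/mol.

172.24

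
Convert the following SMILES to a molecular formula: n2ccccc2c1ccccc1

Heavy atoms from the SMILES: 11 C, 1 N.
Implicit hydrogens by atom environment:
  9 × C (aromatic): 1 H each → 9
  2 × C (aromatic): no H
  1 × N (aromatic): no H
  Total hydrogens = 9.
Molecular formula: C11H9N

C11H9N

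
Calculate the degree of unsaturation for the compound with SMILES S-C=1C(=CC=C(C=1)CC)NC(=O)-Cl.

Molecular formula from the SMILES: C9H10ClNOS.
DoU = (2C + 2 + N − H − X)/2 = (2·9 + 2 + 1 − 10 − 1)/2 = 10/2 = 5.
(Structurally: 1 ring(s) + 4 π bond(s) = 5.)

5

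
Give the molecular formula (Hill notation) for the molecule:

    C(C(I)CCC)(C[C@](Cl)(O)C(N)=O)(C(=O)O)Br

C9H14BrClINO4

Heavy atoms from the SMILES: 1 Br, 9 C, 1 Cl, 1 I, 1 N, 4 O.
Implicit hydrogens by atom environment:
  4 × C: no H
  3 × C: 2 H each → 6
  2 × O: 1 H each → 2
  2 × O: no H
  1 × Br: no H
  1 × C: 3 H
  1 × C: 1 H
  1 × Cl: no H
  1 × I: no H
  1 × N: 2 H
  Total hydrogens = 14.
Molecular formula: C9H14BrClINO4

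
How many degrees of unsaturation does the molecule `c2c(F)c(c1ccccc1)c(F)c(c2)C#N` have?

Molecular formula from the SMILES: C13H7F2N.
DoU = (2C + 2 + N − H − X)/2 = (2·13 + 2 + 1 − 7 − 2)/2 = 20/2 = 10.
(Structurally: 2 ring(s) + 8 π bond(s) = 10.)

10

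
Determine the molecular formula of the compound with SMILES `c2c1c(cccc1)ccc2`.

Heavy atoms from the SMILES: 10 C.
Implicit hydrogens by atom environment:
  8 × C (aromatic): 1 H each → 8
  2 × C (aromatic): no H
  Total hydrogens = 8.
Molecular formula: C10H8

C10H8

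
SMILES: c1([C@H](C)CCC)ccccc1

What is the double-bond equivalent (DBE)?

Molecular formula from the SMILES: C11H16.
DoU = (2C + 2 + N − H − X)/2 = (2·11 + 2 + 0 − 16 − 0)/2 = 8/2 = 4.
(Structurally: 1 ring(s) + 3 π bond(s) = 4.)

4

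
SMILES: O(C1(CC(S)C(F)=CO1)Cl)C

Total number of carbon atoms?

The symbol for carbon appears 6 times in the SMILES. (Cl is a single chlorine, not C + l.)

6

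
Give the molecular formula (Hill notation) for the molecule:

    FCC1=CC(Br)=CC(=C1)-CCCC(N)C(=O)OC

C13H17BrFNO2

Heavy atoms from the SMILES: 1 Br, 13 C, 1 F, 1 N, 2 O.
Implicit hydrogens by atom environment:
  4 × C: 2 H each → 8
  3 × C (aromatic): 1 H each → 3
  3 × C (aromatic): no H
  2 × O: no H
  1 × Br: no H
  1 × C: 3 H
  1 × C: 1 H
  1 × C: no H
  1 × F: no H
  1 × N: 2 H
  Total hydrogens = 17.
Molecular formula: C13H17BrFNO2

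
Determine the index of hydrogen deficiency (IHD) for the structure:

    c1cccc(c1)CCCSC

4

Molecular formula from the SMILES: C10H14S.
DoU = (2C + 2 + N − H − X)/2 = (2·10 + 2 + 0 − 14 − 0)/2 = 8/2 = 4.
(Structurally: 1 ring(s) + 3 π bond(s) = 4.)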